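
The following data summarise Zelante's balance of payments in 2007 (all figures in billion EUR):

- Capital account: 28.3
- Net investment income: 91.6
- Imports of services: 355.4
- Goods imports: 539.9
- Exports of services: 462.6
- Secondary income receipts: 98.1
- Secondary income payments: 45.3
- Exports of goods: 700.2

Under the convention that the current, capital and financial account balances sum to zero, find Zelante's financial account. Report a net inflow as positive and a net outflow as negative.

-440.2

Goods balance = 700.2 - 539.9 = 160.3
Services balance = 462.6 - 355.4 = 107.2
Trade balance (goods + services) = 160.3 + 107.2 = 267.5
Net primary income = 91.6
Net secondary income = 98.1 - 45.3 = 52.8
Current account = 267.5 + 91.6 + 52.8 = 411.9
Financial account = -(411.9 + 28.3) = -440.2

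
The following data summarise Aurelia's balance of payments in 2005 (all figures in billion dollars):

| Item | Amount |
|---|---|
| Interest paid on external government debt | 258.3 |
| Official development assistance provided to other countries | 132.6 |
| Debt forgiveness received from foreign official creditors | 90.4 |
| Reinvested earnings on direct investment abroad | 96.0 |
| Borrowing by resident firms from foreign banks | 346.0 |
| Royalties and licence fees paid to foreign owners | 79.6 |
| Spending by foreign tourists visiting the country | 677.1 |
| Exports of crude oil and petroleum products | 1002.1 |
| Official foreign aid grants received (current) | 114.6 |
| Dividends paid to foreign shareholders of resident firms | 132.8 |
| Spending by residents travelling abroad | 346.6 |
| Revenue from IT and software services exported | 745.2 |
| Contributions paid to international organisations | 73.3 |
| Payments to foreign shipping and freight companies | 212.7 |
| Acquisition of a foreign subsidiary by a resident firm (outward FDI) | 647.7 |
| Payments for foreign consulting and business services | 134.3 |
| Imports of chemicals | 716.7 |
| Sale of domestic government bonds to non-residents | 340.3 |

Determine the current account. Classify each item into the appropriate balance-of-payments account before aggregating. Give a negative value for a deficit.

Goods: 1002.1 - 716.7 = 285.4
Services: -79.6 - 212.7 + 677.1 + 745.2 - 134.3 - 346.6 = 649.1
Primary income: -258.3 - 132.8 + 96.0 = -295.1
Secondary income: 114.6 - 73.3 - 132.6 = -91.3
Current account = 285.4 + 649.1 + (-295.1) + (-91.3) = 548.1
(Excluded from the current account — capital account: debt forgiveness received from foreign official creditors 90.4; financial account: borrowing by resident firms from foreign banks 346.0, acquisition of a foreign subsidiary by a resident firm (outward FDI) 647.7, sale of domestic government bonds to non-residents 340.3.)

548.1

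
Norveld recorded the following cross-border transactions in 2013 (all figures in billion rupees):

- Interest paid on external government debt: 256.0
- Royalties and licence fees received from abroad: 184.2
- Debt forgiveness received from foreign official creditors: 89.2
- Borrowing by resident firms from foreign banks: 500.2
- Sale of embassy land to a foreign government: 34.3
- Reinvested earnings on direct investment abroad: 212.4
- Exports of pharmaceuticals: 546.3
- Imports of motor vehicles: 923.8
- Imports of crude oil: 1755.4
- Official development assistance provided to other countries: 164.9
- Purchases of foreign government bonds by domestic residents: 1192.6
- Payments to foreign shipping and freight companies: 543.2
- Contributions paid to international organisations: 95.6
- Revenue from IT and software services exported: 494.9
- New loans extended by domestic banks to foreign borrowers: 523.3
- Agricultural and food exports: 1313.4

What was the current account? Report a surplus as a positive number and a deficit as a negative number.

Goods: -1755.4 - 923.8 + 1313.4 + 546.3 = -819.5
Services: 494.9 + 184.2 - 543.2 = 135.9
Primary income: 212.4 - 256.0 = -43.6
Secondary income: -164.9 - 95.6 = -260.5
Current account = (-819.5) + 135.9 + (-43.6) + (-260.5) = -987.7
(Excluded from the current account — capital account: debt forgiveness received from foreign official creditors 89.2, sale of embassy land to a foreign government 34.3; financial account: borrowing by resident firms from foreign banks 500.2, purchases of foreign government bonds by domestic residents 1192.6, new loans extended by domestic banks to foreign borrowers 523.3.)

-987.7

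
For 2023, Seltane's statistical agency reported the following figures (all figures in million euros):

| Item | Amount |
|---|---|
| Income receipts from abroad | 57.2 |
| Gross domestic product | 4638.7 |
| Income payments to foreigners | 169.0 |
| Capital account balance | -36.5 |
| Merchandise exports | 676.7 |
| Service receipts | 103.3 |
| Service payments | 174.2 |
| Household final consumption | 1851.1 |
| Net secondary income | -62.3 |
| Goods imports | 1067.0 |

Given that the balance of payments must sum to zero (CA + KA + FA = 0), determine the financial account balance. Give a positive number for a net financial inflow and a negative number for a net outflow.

671.8

Goods balance = 676.7 - 1067.0 = -390.3
Services balance = 103.3 - 174.2 = -70.9
Trade balance (goods + services) = -390.3 + (-70.9) = -461.2
Net primary income = 57.2 - 169.0 = -111.8
Net secondary income = -62.3
Current account = -461.2 + (-111.8) + (-62.3) = -635.3
Financial account = -(-635.3 + (-36.5)) = 671.8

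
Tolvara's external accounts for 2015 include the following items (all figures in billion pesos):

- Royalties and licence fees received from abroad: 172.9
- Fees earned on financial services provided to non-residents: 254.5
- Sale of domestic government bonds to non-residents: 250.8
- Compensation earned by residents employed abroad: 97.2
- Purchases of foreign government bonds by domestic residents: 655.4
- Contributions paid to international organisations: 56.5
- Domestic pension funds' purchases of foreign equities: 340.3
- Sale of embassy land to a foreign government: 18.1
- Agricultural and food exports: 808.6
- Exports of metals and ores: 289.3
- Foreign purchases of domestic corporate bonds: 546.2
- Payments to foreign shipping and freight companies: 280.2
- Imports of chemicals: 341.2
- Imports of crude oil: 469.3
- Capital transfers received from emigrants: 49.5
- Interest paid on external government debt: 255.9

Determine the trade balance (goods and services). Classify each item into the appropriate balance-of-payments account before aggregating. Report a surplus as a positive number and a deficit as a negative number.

434.6

Goods: 808.6 - 469.3 + 289.3 - 341.2 = 287.4
Services: 254.5 - 280.2 + 172.9 = 147.2
Trade balance = 287.4 + 147.2 = 434.6
(Excluded from the trade balance — financial account: sale of domestic government bonds to non-residents 250.8, purchases of foreign government bonds by domestic residents 655.4, domestic pension funds' purchases of foreign equities 340.3, foreign purchases of domestic corporate bonds 546.2; primary income: compensation earned by residents employed abroad 97.2, interest paid on external government debt 255.9; secondary income: contributions paid to international organisations 56.5; capital account: sale of embassy land to a foreign government 18.1, capital transfers received from emigrants 49.5.)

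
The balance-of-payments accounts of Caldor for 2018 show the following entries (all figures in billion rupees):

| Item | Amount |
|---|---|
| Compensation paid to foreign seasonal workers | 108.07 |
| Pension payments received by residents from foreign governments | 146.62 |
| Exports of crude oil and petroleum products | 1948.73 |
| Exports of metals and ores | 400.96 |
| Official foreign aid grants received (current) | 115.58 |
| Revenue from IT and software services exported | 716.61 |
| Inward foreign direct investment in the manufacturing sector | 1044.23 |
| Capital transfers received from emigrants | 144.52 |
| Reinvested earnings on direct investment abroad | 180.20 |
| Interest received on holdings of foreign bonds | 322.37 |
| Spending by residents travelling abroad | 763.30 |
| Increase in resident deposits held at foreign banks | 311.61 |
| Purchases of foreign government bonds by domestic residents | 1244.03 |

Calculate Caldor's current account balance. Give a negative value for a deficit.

2959.70

Goods: 400.96 + 1948.73 = 2349.69
Services: 716.61 - 763.30 = -46.69
Primary income: 322.37 - 108.07 + 180.20 = 394.50
Secondary income: 115.58 + 146.62 = 262.20
Current account = 2349.69 + (-46.69) + 394.50 + 262.20 = 2959.70
(Excluded from the current account — financial account: inward foreign direct investment in the manufacturing sector 1044.23, increase in resident deposits held at foreign banks 311.61, purchases of foreign government bonds by domestic residents 1244.03; capital account: capital transfers received from emigrants 144.52.)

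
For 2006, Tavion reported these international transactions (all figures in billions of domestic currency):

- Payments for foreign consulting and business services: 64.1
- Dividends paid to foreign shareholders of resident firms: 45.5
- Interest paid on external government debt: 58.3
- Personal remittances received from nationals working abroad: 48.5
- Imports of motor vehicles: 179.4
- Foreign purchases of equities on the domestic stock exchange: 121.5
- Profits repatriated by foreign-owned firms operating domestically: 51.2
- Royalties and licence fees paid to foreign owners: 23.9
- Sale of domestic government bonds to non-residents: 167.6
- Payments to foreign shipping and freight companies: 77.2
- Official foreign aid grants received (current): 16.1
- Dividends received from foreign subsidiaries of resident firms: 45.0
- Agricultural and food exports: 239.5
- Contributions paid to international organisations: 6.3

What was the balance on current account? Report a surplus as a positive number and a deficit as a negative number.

-156.8

Goods: 239.5 - 179.4 = 60.1
Services: -77.2 - 64.1 - 23.9 = -165.2
Primary income: -45.5 - 58.3 + 45.0 - 51.2 = -110.0
Secondary income: -6.3 + 48.5 + 16.1 = 58.3
Current account = 60.1 + (-165.2) + (-110.0) + 58.3 = -156.8
(Excluded from the current account — financial account: foreign purchases of equities on the domestic stock exchange 121.5, sale of domestic government bonds to non-residents 167.6.)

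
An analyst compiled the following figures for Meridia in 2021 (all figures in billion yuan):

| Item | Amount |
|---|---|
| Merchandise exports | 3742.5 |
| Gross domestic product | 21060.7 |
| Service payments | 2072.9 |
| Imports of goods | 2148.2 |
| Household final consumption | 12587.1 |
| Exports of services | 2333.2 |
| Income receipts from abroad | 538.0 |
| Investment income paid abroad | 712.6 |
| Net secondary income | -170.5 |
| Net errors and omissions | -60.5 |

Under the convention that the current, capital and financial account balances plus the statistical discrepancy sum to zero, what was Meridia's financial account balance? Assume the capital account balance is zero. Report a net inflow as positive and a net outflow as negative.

-1449.0

Goods balance = 3742.5 - 2148.2 = 1594.3
Services balance = 2333.2 - 2072.9 = 260.3
Trade balance (goods + services) = 1594.3 + 260.3 = 1854.6
Net primary income = 538.0 - 712.6 = -174.6
Net secondary income = -170.5
Current account = 1854.6 + (-174.6) + (-170.5) = 1509.5
Financial account = -(1509.5 + (-60.5)) = -1449.0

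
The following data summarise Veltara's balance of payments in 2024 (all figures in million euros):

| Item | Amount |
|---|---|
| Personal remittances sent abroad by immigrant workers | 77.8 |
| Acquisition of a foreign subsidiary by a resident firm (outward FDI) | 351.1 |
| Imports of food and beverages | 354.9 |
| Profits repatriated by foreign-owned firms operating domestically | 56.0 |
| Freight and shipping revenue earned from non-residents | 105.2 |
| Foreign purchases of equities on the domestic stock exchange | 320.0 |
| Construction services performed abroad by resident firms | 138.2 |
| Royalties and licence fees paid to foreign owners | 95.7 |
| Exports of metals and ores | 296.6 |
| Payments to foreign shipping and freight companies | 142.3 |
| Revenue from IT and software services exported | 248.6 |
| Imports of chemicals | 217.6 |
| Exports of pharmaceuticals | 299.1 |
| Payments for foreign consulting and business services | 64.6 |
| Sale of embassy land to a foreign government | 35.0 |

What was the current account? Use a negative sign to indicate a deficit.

78.8

Goods: 296.6 + 299.1 - 354.9 - 217.6 = 23.2
Services: 138.2 - 142.3 + 248.6 - 64.6 - 95.7 + 105.2 = 189.4
Primary income: -56.0
Secondary income: -77.8
Current account = 23.2 + 189.4 + (-56.0) + (-77.8) = 78.8
(Excluded from the current account — financial account: acquisition of a foreign subsidiary by a resident firm (outward FDI) 351.1, foreign purchases of equities on the domestic stock exchange 320.0; capital account: sale of embassy land to a foreign government 35.0.)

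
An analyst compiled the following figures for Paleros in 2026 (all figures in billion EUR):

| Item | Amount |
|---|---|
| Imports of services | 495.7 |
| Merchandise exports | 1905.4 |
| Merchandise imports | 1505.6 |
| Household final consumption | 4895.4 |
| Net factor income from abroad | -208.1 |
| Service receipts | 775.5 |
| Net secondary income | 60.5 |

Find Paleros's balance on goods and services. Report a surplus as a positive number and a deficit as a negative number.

679.6

Goods balance = 1905.4 - 1505.6 = 399.8
Services balance = 775.5 - 495.7 = 279.8
Trade balance (goods + services) = 399.8 + 279.8 = 679.6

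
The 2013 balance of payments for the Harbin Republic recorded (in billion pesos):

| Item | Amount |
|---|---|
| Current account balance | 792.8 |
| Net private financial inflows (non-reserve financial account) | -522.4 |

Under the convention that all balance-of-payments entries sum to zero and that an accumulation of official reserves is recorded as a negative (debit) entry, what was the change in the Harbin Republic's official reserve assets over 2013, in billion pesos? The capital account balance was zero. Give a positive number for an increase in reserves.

Official reserve transactions balance = -(792.8 + (-522.4)) = -270.4
An accumulation of reserves is recorded as a debit (negative entry), so the change in the stock of reserves is the negative of that balance.
Change in official reserves = -(-270.4) = 270.4

270.4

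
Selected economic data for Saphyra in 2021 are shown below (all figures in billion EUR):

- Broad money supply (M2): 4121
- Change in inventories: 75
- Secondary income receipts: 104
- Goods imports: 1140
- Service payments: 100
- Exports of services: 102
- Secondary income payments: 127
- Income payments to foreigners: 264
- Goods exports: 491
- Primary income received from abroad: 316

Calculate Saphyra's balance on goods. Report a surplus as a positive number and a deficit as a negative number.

-649

Goods balance = 491 - 1140 = -649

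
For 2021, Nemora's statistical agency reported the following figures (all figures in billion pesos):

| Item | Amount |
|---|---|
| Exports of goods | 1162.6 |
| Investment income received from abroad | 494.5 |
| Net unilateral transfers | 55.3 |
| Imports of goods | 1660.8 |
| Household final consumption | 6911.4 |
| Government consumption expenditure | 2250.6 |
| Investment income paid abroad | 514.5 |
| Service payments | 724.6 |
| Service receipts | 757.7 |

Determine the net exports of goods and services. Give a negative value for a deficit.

Goods balance = 1162.6 - 1660.8 = -498.2
Services balance = 757.7 - 724.6 = 33.1
Trade balance (goods + services) = -498.2 + 33.1 = -465.1

-465.1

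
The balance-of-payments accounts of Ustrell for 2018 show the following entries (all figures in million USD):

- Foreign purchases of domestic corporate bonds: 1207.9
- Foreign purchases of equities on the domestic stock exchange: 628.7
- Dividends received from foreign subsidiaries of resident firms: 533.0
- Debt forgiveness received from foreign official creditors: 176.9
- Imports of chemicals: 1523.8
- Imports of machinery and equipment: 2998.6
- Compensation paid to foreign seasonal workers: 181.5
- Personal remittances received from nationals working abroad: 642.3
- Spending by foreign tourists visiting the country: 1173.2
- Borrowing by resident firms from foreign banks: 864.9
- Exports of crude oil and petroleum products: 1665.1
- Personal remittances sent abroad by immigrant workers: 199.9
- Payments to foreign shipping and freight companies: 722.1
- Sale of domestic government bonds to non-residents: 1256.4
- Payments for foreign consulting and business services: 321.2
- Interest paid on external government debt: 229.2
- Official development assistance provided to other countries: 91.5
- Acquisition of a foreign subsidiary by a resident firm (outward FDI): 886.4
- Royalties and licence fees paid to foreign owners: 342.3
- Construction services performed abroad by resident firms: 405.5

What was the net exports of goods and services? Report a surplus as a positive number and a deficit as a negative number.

Goods: 1665.1 - 1523.8 - 2998.6 = -2857.3
Services: -342.3 + 1173.2 + 405.5 - 722.1 - 321.2 = 193.1
Trade balance = -2857.3 + 193.1 = -2664.2
(Excluded from the trade balance — financial account: foreign purchases of domestic corporate bonds 1207.9, foreign purchases of equities on the domestic stock exchange 628.7, borrowing by resident firms from foreign banks 864.9, sale of domestic government bonds to non-residents 1256.4, acquisition of a foreign subsidiary by a resident firm (outward FDI) 886.4; primary income: dividends received from foreign subsidiaries of resident firms 533.0, compensation paid to foreign seasonal workers 181.5, interest paid on external government debt 229.2; capital account: debt forgiveness received from foreign official creditors 176.9; secondary income: personal remittances received from nationals working abroad 642.3, personal remittances sent abroad by immigrant workers 199.9, official development assistance provided to other countries 91.5.)

-2664.2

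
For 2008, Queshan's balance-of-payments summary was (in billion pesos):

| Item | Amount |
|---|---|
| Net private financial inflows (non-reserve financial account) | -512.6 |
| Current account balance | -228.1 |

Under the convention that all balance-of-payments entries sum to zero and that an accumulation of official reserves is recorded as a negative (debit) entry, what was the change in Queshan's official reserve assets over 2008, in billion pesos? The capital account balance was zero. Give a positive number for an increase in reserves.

Official reserve transactions balance = -((-228.1) + (-512.6)) = 740.7
An accumulation of reserves is recorded as a debit (negative entry), so the change in the stock of reserves is the negative of that balance.
Change in official reserves = -(740.7) = -740.7

-740.7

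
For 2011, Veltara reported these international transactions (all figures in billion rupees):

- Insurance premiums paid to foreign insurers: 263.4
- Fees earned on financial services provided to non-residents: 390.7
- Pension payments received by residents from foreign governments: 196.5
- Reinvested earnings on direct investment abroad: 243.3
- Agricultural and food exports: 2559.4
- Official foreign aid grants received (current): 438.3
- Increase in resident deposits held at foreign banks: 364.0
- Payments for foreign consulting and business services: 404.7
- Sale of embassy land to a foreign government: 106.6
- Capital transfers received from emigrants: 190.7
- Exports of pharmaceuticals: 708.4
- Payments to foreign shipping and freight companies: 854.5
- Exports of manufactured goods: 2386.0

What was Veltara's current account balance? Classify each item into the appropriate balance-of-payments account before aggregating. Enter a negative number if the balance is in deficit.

5400.0

Goods: 708.4 + 2559.4 + 2386.0 = 5653.8
Services: -263.4 - 854.5 + 390.7 - 404.7 = -1131.9
Primary income: 243.3
Secondary income: 438.3 + 196.5 = 634.8
Current account = 5653.8 + (-1131.9) + 243.3 + 634.8 = 5400.0
(Excluded from the current account — financial account: increase in resident deposits held at foreign banks 364.0; capital account: sale of embassy land to a foreign government 106.6, capital transfers received from emigrants 190.7.)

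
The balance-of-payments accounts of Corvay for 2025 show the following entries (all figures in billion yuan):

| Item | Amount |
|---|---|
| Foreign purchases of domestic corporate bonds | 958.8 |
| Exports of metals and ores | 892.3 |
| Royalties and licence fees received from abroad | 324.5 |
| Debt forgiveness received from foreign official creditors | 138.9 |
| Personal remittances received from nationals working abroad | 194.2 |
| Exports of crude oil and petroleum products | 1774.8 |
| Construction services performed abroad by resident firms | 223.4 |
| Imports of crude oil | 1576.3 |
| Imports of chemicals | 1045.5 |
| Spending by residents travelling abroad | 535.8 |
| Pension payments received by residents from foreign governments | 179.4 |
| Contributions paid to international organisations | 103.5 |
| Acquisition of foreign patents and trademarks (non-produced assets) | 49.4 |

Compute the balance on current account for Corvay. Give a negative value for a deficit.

Goods: -1045.5 - 1576.3 + 1774.8 + 892.3 = 45.3
Services: 223.4 - 535.8 + 324.5 = 12.1
Secondary income: 179.4 - 103.5 + 194.2 = 270.1
Current account = 45.3 + 12.1 + 270.1 = 327.5
(Excluded from the current account — financial account: foreign purchases of domestic corporate bonds 958.8; capital account: debt forgiveness received from foreign official creditors 138.9, acquisition of foreign patents and trademarks (non-produced assets) 49.4.)

327.5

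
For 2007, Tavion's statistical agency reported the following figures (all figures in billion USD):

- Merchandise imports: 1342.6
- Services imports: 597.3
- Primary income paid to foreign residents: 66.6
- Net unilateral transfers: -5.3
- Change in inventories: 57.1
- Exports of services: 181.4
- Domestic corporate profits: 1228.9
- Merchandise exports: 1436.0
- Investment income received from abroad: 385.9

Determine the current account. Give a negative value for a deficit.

Goods balance = 1436.0 - 1342.6 = 93.4
Services balance = 181.4 - 597.3 = -415.9
Trade balance (goods + services) = 93.4 + (-415.9) = -322.5
Net primary income = 385.9 - 66.6 = 319.3
Net secondary income = -5.3
Current account = -322.5 + 319.3 + (-5.3) = -8.5

-8.5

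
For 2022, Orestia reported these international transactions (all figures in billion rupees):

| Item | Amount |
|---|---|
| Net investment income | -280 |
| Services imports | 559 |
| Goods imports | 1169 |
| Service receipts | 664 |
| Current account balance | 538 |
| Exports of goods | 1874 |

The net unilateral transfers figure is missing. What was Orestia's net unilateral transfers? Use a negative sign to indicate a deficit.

Current account = goods balance + services balance + net primary income + net secondary income
Sum of the known components = 530
Net unilateral transfers = CA - (known components) = 538 - 530 = 8

8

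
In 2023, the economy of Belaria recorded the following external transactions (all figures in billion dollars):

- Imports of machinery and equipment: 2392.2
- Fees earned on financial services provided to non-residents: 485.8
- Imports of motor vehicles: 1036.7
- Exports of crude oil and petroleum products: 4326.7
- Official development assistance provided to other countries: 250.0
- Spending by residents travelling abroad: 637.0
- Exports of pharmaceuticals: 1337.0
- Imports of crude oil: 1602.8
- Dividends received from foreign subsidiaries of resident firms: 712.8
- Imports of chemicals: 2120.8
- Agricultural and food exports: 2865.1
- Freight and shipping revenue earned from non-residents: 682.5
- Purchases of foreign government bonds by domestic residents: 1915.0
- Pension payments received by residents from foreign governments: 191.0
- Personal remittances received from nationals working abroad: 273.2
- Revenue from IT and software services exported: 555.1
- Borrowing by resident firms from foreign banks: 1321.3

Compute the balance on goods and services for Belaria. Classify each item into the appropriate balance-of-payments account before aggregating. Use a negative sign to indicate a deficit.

Goods: 4326.7 + 2865.1 + 1337.0 - 1602.8 - 1036.7 - 2392.2 - 2120.8 = 1376.3
Services: 485.8 - 637.0 + 682.5 + 555.1 = 1086.4
Trade balance = 1376.3 + 1086.4 = 2462.7
(Excluded from the trade balance — secondary income: official development assistance provided to other countries 250.0, pension payments received by residents from foreign governments 191.0, personal remittances received from nationals working abroad 273.2; primary income: dividends received from foreign subsidiaries of resident firms 712.8; financial account: purchases of foreign government bonds by domestic residents 1915.0, borrowing by resident firms from foreign banks 1321.3.)

2462.7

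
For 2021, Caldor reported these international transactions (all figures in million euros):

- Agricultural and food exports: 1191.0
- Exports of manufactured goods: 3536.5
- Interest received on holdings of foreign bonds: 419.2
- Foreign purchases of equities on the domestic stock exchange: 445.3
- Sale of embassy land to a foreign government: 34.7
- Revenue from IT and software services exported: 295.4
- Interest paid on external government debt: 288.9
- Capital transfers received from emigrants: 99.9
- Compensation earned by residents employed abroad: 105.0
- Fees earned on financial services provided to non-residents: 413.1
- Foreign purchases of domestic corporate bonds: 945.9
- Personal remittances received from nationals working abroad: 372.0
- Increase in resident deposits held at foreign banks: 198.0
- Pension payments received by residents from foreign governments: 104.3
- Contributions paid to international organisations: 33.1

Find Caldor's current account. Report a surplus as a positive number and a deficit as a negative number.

6114.5

Goods: 3536.5 + 1191.0 = 4727.5
Services: 295.4 + 413.1 = 708.5
Primary income: 105.0 + 419.2 - 288.9 = 235.3
Secondary income: 104.3 + 372.0 - 33.1 = 443.2
Current account = 4727.5 + 708.5 + 235.3 + 443.2 = 6114.5
(Excluded from the current account — financial account: foreign purchases of equities on the domestic stock exchange 445.3, foreign purchases of domestic corporate bonds 945.9, increase in resident deposits held at foreign banks 198.0; capital account: sale of embassy land to a foreign government 34.7, capital transfers received from emigrants 99.9.)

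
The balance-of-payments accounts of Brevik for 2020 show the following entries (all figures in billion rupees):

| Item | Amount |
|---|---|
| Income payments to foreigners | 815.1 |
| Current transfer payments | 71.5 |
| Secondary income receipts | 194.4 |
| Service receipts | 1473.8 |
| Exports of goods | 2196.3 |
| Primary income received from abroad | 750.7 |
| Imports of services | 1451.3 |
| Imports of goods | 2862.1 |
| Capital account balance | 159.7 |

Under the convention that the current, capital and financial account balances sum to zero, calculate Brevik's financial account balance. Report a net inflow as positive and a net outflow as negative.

Goods balance = 2196.3 - 2862.1 = -665.8
Services balance = 1473.8 - 1451.3 = 22.5
Trade balance (goods + services) = -665.8 + 22.5 = -643.3
Net primary income = 750.7 - 815.1 = -64.4
Net secondary income = 194.4 - 71.5 = 122.9
Current account = -643.3 + (-64.4) + 122.9 = -584.8
Financial account = -(-584.8 + 159.7) = 425.1

425.1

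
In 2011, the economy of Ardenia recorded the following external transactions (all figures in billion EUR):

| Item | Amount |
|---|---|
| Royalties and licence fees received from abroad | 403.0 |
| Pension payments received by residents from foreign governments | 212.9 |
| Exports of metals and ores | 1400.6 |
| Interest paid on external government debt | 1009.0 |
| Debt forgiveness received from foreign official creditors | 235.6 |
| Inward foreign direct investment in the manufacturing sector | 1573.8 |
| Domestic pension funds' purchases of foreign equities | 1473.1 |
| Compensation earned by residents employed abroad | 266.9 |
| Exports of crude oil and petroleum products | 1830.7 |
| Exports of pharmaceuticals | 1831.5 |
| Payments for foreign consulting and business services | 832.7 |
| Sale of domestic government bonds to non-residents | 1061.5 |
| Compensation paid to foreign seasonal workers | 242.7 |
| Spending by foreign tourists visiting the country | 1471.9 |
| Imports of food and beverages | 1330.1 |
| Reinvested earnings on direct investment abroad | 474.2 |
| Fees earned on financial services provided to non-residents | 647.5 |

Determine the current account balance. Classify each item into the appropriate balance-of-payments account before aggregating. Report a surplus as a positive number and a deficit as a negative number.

5124.7

Goods: 1400.6 - 1330.1 + 1830.7 + 1831.5 = 3732.7
Services: 1471.9 - 832.7 + 403.0 + 647.5 = 1689.7
Primary income: -1009.0 - 242.7 + 474.2 + 266.9 = -510.6
Secondary income: 212.9
Current account = 3732.7 + 1689.7 + (-510.6) + 212.9 = 5124.7
(Excluded from the current account — capital account: debt forgiveness received from foreign official creditors 235.6; financial account: inward foreign direct investment in the manufacturing sector 1573.8, domestic pension funds' purchases of foreign equities 1473.1, sale of domestic government bonds to non-residents 1061.5.)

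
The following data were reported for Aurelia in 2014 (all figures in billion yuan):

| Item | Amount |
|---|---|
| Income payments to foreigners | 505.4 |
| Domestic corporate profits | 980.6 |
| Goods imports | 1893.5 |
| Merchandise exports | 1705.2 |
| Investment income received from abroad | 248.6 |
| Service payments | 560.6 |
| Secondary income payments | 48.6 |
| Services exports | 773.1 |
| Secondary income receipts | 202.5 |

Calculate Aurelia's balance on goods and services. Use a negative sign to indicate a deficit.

Goods balance = 1705.2 - 1893.5 = -188.3
Services balance = 773.1 - 560.6 = 212.5
Trade balance (goods + services) = -188.3 + 212.5 = 24.2

24.2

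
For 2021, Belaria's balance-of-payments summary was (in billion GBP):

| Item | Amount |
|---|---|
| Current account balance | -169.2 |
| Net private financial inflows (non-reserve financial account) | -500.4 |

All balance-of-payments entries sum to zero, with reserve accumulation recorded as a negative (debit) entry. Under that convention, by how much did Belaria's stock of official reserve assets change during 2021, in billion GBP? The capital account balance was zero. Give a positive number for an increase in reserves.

-669.6

Official reserve transactions balance = -((-169.2) + (-500.4)) = 669.6
An accumulation of reserves is recorded as a debit (negative entry), so the change in the stock of reserves is the negative of that balance.
Change in official reserves = -(669.6) = -669.6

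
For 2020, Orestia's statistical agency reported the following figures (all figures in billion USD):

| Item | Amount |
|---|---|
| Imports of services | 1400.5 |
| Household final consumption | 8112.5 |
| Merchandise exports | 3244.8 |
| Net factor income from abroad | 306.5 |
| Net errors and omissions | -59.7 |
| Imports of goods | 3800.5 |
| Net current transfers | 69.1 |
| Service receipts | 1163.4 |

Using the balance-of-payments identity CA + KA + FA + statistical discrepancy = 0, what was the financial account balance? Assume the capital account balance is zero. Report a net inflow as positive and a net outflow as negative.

476.9

Goods balance = 3244.8 - 3800.5 = -555.7
Services balance = 1163.4 - 1400.5 = -237.1
Trade balance (goods + services) = -555.7 + (-237.1) = -792.8
Net primary income = 306.5
Net secondary income = 69.1
Current account = -792.8 + 306.5 + 69.1 = -417.2
Financial account = -(-417.2 + (-59.7)) = 476.9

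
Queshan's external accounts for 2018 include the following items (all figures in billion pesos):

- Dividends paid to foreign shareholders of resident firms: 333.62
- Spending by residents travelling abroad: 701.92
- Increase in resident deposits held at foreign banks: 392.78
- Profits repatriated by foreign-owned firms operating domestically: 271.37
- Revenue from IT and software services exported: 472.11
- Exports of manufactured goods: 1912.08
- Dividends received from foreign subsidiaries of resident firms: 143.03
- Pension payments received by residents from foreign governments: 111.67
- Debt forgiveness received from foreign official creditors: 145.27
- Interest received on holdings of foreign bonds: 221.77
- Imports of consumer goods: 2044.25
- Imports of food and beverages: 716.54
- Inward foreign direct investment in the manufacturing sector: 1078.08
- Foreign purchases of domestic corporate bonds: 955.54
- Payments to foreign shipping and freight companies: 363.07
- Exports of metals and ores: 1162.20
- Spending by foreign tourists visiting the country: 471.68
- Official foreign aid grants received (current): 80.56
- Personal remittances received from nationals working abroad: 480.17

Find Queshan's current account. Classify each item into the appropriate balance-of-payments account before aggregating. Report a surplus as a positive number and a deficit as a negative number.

624.50

Goods: -2044.25 - 716.54 + 1162.20 + 1912.08 = 313.49
Services: 471.68 - 363.07 + 472.11 - 701.92 = -121.20
Primary income: -271.37 - 333.62 + 143.03 + 221.77 = -240.19
Secondary income: 111.67 + 80.56 + 480.17 = 672.40
Current account = 313.49 + (-121.20) + (-240.19) + 672.40 = 624.50
(Excluded from the current account — financial account: increase in resident deposits held at foreign banks 392.78, inward foreign direct investment in the manufacturing sector 1078.08, foreign purchases of domestic corporate bonds 955.54; capital account: debt forgiveness received from foreign official creditors 145.27.)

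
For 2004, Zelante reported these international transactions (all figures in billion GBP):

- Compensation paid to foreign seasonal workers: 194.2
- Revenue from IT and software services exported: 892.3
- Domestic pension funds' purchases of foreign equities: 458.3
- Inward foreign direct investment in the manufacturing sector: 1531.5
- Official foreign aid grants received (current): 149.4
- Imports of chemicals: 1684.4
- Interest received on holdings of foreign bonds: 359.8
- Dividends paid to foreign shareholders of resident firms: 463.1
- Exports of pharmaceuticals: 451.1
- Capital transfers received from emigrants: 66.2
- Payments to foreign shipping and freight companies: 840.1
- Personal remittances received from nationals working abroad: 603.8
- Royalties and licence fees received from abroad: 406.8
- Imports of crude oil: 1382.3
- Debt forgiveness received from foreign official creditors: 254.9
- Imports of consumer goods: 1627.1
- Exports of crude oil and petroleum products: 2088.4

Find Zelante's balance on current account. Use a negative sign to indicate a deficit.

Goods: -1627.1 + 451.1 + 2088.4 - 1382.3 - 1684.4 = -2154.3
Services: -840.1 + 892.3 + 406.8 = 459.0
Primary income: -194.2 - 463.1 + 359.8 = -297.5
Secondary income: 603.8 + 149.4 = 753.2
Current account = (-2154.3) + 459.0 + (-297.5) + 753.2 = -1239.6
(Excluded from the current account — financial account: domestic pension funds' purchases of foreign equities 458.3, inward foreign direct investment in the manufacturing sector 1531.5; capital account: capital transfers received from emigrants 66.2, debt forgiveness received from foreign official creditors 254.9.)

-1239.6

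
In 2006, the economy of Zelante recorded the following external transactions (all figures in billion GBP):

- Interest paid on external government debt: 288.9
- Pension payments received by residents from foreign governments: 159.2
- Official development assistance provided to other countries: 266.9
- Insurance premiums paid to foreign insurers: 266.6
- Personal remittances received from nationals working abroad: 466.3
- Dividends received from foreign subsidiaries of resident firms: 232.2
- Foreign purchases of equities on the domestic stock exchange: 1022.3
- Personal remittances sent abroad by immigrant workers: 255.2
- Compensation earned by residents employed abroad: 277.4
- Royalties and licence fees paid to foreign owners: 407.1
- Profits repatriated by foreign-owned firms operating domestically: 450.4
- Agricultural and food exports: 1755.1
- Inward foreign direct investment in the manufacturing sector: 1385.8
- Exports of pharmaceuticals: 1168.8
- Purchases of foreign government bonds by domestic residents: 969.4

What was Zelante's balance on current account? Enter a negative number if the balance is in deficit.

2123.9

Goods: 1168.8 + 1755.1 = 2923.9
Services: -407.1 - 266.6 = -673.7
Primary income: 232.2 - 288.9 - 450.4 + 277.4 = -229.7
Secondary income: 466.3 - 255.2 + 159.2 - 266.9 = 103.4
Current account = 2923.9 + (-673.7) + (-229.7) + 103.4 = 2123.9
(Excluded from the current account — financial account: foreign purchases of equities on the domestic stock exchange 1022.3, inward foreign direct investment in the manufacturing sector 1385.8, purchases of foreign government bonds by domestic residents 969.4.)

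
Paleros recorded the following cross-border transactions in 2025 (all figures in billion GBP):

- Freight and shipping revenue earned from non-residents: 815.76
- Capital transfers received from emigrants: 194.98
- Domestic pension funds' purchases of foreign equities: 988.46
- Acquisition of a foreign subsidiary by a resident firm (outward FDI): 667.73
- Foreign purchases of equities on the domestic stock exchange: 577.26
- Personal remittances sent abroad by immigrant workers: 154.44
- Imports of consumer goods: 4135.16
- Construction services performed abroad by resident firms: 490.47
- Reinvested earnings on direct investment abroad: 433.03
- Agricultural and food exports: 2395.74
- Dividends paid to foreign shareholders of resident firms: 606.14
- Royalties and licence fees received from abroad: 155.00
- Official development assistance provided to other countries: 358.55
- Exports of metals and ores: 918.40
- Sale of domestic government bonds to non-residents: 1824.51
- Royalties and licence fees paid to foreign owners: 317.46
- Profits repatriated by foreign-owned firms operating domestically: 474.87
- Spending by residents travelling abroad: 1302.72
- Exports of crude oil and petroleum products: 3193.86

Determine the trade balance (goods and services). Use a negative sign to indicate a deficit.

2213.89

Goods: 918.40 + 2395.74 + 3193.86 - 4135.16 = 2372.84
Services: -1302.72 + 155.00 + 815.76 + 490.47 - 317.46 = -158.95
Trade balance = 2372.84 + (-158.95) = 2213.89
(Excluded from the trade balance — capital account: capital transfers received from emigrants 194.98; financial account: domestic pension funds' purchases of foreign equities 988.46, acquisition of a foreign subsidiary by a resident firm (outward FDI) 667.73, foreign purchases of equities on the domestic stock exchange 577.26, sale of domestic government bonds to non-residents 1824.51; secondary income: personal remittances sent abroad by immigrant workers 154.44, official development assistance provided to other countries 358.55; primary income: reinvested earnings on direct investment abroad 433.03, dividends paid to foreign shareholders of resident firms 606.14, profits repatriated by foreign-owned firms operating domestically 474.87.)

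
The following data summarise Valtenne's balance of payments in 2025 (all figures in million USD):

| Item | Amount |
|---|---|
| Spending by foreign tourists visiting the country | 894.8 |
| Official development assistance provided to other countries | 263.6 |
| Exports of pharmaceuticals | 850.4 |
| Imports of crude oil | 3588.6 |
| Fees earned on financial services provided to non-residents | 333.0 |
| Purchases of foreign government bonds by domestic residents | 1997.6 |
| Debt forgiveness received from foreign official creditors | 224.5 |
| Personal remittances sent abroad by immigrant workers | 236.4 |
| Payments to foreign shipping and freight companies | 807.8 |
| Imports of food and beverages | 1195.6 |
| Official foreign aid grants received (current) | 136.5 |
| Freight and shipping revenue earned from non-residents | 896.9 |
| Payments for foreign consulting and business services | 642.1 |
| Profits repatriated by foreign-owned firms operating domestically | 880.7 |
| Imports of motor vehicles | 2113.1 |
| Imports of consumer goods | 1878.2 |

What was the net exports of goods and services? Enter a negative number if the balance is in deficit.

Goods: -3588.6 + 850.4 - 2113.1 - 1878.2 - 1195.6 = -7925.1
Services: 333.0 + 896.9 + 894.8 - 642.1 - 807.8 = 674.8
Trade balance = -7925.1 + 674.8 = -7250.3
(Excluded from the trade balance — secondary income: official development assistance provided to other countries 263.6, personal remittances sent abroad by immigrant workers 236.4, official foreign aid grants received (current) 136.5; financial account: purchases of foreign government bonds by domestic residents 1997.6; capital account: debt forgiveness received from foreign official creditors 224.5; primary income: profits repatriated by foreign-owned firms operating domestically 880.7.)

-7250.3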